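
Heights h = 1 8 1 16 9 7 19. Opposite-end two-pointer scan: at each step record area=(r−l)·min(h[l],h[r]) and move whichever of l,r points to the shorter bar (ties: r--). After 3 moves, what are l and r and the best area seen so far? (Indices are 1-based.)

[1,7] min(1,19)*6=6 best=6 * → l++
[2,7] min(8,19)*5=40 best=40 * → l++
[3,7] min(1,19)*4=4 best=40 → l++

l=4, r=7, best area=40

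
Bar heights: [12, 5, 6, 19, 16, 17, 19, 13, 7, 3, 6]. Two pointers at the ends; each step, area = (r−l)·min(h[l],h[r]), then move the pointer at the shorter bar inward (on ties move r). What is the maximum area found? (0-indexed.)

l=0 r=10: min(12,6)*10=60 best=60 *, r--
l=0 r=9: min(12,3)*9=27 best=60, r--
l=0 r=8: min(12,7)*8=56 best=60, r--
l=0 r=7: min(12,13)*7=84 best=84 *, l++
l=1 r=7: min(5,13)*6=30 best=84, l++
l=2 r=7: min(6,13)*5=30 best=84, l++
l=3 r=7: min(19,13)*4=52 best=84, r--
l=3 r=6: min(19,19)*3=57 best=84, r--
l=3 r=5: min(19,17)*2=34 best=84, r--
l=3 r=4: min(19,16)*1=16 best=84, r--

max area = 84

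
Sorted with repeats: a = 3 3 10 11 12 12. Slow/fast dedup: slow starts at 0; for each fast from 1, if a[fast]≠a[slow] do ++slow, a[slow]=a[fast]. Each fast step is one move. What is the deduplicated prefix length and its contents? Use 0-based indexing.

length 4; prefix = [3, 10, 11, 12]

(s=0,f=1) a[fast]=3=a[slow] dup → fast++
(s=0,f=2) a[fast]=10≠a[slow]=3 write a[1]=10 → slow++,fast++
(s=1,f=3) a[fast]=11≠a[slow]=10 write a[2]=11 → slow++,fast++
(s=2,f=4) a[fast]=12≠a[slow]=11 write a[3]=12 → slow++,fast++
(s=3,f=5) a[fast]=12=a[slow] dup → fast++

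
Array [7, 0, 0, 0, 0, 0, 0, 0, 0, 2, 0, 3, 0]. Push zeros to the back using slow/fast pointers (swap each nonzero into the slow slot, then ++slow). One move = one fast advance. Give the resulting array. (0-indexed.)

[7, 2, 3, 0, 0, 0, 0, 0, 0, 0, 0, 0, 0]

(s=0,f=0) a[fast]=7≠0 swap→a[0]=7 → slow++,fast++
(s=1,f=1) a[fast]=0 → fast++
(s=1,f=2) a[fast]=0 → fast++
(s=1,f=3) a[fast]=0 → fast++
(s=1,f=4) a[fast]=0 → fast++
(s=1,f=5) a[fast]=0 → fast++
(s=1,f=6) a[fast]=0 → fast++
(s=1,f=7) a[fast]=0 → fast++
(s=1,f=8) a[fast]=0 → fast++
(s=1,f=9) a[fast]=2≠0 swap→a[1]=2 → slow++,fast++
(s=2,f=10) a[fast]=0 → fast++
(s=2,f=11) a[fast]=3≠0 swap→a[2]=3 → slow++,fast++
(s=3,f=12) a[fast]=0 → fast++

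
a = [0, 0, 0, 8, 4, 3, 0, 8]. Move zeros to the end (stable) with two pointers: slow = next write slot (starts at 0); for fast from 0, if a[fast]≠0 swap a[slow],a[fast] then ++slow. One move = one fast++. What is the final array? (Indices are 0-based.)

[8, 4, 3, 8, 0, 0, 0, 0]

slow=0 fast=0: a[fast]=0, fast++
slow=0 fast=1: a[fast]=0, fast++
slow=0 fast=2: a[fast]=0, fast++
slow=0 fast=3: a[fast]=8≠0 swap→a[0]=8, slow++,fast++
slow=1 fast=4: a[fast]=4≠0 swap→a[1]=4, slow++,fast++
slow=2 fast=5: a[fast]=3≠0 swap→a[2]=3, slow++,fast++
slow=3 fast=6: a[fast]=0, fast++
slow=3 fast=7: a[fast]=8≠0 swap→a[3]=8, slow++,fast++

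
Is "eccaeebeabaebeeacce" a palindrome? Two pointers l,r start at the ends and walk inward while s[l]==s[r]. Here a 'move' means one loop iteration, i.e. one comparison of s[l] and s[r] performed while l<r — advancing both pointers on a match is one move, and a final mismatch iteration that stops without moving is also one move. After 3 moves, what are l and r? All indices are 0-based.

l=3, r=15

[0,18] 'e'=='e' → l++,r--
[1,17] 'c'=='c' → l++,r--
[2,16] 'c'=='c' → l++,r--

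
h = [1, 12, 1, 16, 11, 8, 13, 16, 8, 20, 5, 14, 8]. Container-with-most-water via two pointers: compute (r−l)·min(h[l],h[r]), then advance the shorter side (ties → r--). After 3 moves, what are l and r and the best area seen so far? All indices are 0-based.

l=2, r=11, best area=120

[0,12] min(1,8)*12=12 best=12 * → l++
[1,12] min(12,8)*11=88 best=88 * → r--
[1,11] min(12,14)*10=120 best=120 * → l++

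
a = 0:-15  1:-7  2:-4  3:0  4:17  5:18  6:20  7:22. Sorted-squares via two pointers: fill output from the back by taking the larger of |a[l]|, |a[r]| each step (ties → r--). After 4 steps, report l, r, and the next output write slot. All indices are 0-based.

l=0, r=3, next write slot=3

l=0 r=7: |-15|<=|22| out[7]=484, r--
l=0 r=6: |-15|<=|20| out[6]=400, r--
l=0 r=5: |-15|<=|18| out[5]=324, r--
l=0 r=4: |-15|<=|17| out[4]=289, r--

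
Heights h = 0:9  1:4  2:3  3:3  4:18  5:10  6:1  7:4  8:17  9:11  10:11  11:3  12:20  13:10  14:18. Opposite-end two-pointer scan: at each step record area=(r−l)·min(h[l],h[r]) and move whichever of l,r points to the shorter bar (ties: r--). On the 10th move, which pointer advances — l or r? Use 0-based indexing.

l

l=0 r=14: min(9,18)*14=126 best=126 *, l++
l=1 r=14: min(4,18)*13=52 best=126, l++
l=2 r=14: min(3,18)*12=36 best=126, l++
l=3 r=14: min(3,18)*11=33 best=126, l++
l=4 r=14: min(18,18)*10=180 best=180 *, r--
l=4 r=13: min(18,10)*9=90 best=180, r--
l=4 r=12: min(18,20)*8=144 best=180, l++
l=5 r=12: min(10,20)*7=70 best=180, l++
l=6 r=12: min(1,20)*6=6 best=180, l++
l=7 r=12: min(4,20)*5=20 best=180, l++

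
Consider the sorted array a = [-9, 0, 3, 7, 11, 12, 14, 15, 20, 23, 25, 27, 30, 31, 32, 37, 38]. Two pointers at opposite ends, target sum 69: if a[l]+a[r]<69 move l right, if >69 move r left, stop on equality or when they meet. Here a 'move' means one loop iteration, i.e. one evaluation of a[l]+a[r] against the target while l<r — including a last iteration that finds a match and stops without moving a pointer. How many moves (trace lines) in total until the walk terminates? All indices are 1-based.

[1,17] -9+38=29 <69 → l++
[2,17] 0+38=38 <69 → l++
[3,17] 3+38=41 <69 → l++
[4,17] 7+38=45 <69 → l++
[5,17] 11+38=49 <69 → l++
[6,17] 12+38=50 <69 → l++
[7,17] 14+38=52 <69 → l++
[8,17] 15+38=53 <69 → l++
[9,17] 20+38=58 <69 → l++
[10,17] 23+38=61 <69 → l++
[11,17] 25+38=63 <69 → l++
[12,17] 27+38=65 <69 → l++
[13,17] 30+38=68 <69 → l++
[14,17] 31+38=69 → found

14 moves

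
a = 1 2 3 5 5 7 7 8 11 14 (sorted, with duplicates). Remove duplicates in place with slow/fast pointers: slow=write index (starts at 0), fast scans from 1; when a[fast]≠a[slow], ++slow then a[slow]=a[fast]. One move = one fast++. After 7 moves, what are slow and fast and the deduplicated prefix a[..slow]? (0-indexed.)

(s=0,f=1) a[fast]=2≠a[slow]=1 write a[1]=2 → slow++,fast++
(s=1,f=2) a[fast]=3≠a[slow]=2 write a[2]=3 → slow++,fast++
(s=2,f=3) a[fast]=5≠a[slow]=3 write a[3]=5 → slow++,fast++
(s=3,f=4) a[fast]=5=a[slow] dup → fast++
(s=3,f=5) a[fast]=7≠a[slow]=5 write a[4]=7 → slow++,fast++
(s=4,f=6) a[fast]=7=a[slow] dup → fast++
(s=4,f=7) a[fast]=8≠a[slow]=7 write a[5]=8 → slow++,fast++

slow=5, fast=8, prefix=[1, 2, 3, 5, 7, 8]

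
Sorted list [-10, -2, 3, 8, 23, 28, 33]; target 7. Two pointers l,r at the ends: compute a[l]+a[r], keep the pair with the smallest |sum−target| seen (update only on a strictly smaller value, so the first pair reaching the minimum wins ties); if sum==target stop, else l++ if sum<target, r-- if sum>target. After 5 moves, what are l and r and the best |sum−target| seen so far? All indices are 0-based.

l=0 r=6: -10+33=23 d=16 *, r--
l=0 r=5: -10+28=18 d=11 *, r--
l=0 r=4: -10+23=13 d=6 *, r--
l=0 r=3: -10+8=-2 d=9, l++
l=1 r=3: -2+8=6 d=1 *, l++

l=2, r=3, best |Δ|=1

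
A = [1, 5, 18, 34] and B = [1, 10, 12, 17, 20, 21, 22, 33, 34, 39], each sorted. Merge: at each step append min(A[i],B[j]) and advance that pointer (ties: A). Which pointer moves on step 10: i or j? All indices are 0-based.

j

i=0 j=0: A[i]=1<=B[j]=1 take 1, i++
i=1 j=0: A[i]=5>B[j]=1 take 1, j++
i=1 j=1: A[i]=5<=B[j]=10 take 5, i++
i=2 j=1: A[i]=18>B[j]=10 take 10, j++
i=2 j=2: A[i]=18>B[j]=12 take 12, j++
i=2 j=3: A[i]=18>B[j]=17 take 17, j++
i=2 j=4: A[i]=18<=B[j]=20 take 18, i++
i=3 j=4: A[i]=34>B[j]=20 take 20, j++
i=3 j=5: A[i]=34>B[j]=21 take 21, j++
i=3 j=6: A[i]=34>B[j]=22 take 22, j++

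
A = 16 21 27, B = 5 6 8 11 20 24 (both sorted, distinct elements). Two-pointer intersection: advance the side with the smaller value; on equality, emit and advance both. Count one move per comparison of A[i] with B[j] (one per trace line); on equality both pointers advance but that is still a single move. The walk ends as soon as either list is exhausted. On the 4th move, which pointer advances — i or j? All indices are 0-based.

j

[i=0,j=0] 16>5 → j++
[i=0,j=1] 16>6 → j++
[i=0,j=2] 16>8 → j++
[i=0,j=3] 16>11 → j++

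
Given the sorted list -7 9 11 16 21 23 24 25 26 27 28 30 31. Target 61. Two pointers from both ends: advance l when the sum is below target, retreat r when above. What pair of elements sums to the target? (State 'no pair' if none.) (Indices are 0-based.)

[0,12] -7+31=24 <61 → l++
[1,12] 9+31=40 <61 → l++
[2,12] 11+31=42 <61 → l++
[3,12] 16+31=47 <61 → l++
[4,12] 21+31=52 <61 → l++
[5,12] 23+31=54 <61 → l++
[6,12] 24+31=55 <61 → l++
[7,12] 25+31=56 <61 → l++
[8,12] 26+31=57 <61 → l++
[9,12] 27+31=58 <61 → l++
[10,12] 28+31=59 <61 → l++
[11,12] 30+31=61 → found

(30, 31)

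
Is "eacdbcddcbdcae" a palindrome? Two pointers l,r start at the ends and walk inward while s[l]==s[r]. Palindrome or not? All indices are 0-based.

palindrome

[0,13] 'e'=='e' → l++,r--
[1,12] 'a'=='a' → l++,r--
[2,11] 'c'=='c' → l++,r--
[3,10] 'd'=='d' → l++,r--
[4,9] 'b'=='b' → l++,r--
[5,8] 'c'=='c' → l++,r--
[6,7] 'd'=='d' → l++,r--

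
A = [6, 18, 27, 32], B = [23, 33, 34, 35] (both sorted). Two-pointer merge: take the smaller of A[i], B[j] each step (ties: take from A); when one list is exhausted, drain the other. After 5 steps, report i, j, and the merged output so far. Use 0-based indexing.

i=4, j=1, merged so far=[6, 18, 23, 27, 32]

[i=0,j=0] A[i]=6<=B[j]=23 take 6 → i++
[i=1,j=0] A[i]=18<=B[j]=23 take 18 → i++
[i=2,j=0] A[i]=27>B[j]=23 take 23 → j++
[i=2,j=1] A[i]=27<=B[j]=33 take 27 → i++
[i=3,j=1] A[i]=32<=B[j]=33 take 32 → i++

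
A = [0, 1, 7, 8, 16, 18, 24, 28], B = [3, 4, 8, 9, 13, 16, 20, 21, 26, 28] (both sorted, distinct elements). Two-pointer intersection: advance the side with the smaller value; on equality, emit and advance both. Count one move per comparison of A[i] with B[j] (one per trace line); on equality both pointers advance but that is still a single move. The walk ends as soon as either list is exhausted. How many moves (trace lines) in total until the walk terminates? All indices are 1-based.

[i=1,j=1] 0<3 → i++
[i=2,j=1] 1<3 → i++
[i=3,j=1] 7>3 → j++
[i=3,j=2] 7>4 → j++
[i=3,j=3] 7<8 → i++
[i=4,j=3] 8==8 emit → i++,j++
[i=5,j=4] 16>9 → j++
[i=5,j=5] 16>13 → j++
[i=5,j=6] 16==16 emit → i++,j++
[i=6,j=7] 18<20 → i++
[i=7,j=7] 24>20 → j++
[i=7,j=8] 24>21 → j++
[i=7,j=9] 24<26 → i++
[i=8,j=9] 28>26 → j++
[i=8,j=10] 28==28 emit → i++,j++

15 moves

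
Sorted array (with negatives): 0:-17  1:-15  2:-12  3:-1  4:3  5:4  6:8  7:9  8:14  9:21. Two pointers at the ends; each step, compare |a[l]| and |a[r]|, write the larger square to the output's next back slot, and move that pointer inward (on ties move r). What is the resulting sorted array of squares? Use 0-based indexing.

[0,9] |-17|<=|21| out[9]=441 → r--
[0,8] |-17|>|14| out[8]=289 → l++
[1,8] |-15|>|14| out[7]=225 → l++
[2,8] |-12|<=|14| out[6]=196 → r--
[2,7] |-12|>|9| out[5]=144 → l++
[3,7] |-1|<=|9| out[4]=81 → r--
[3,6] |-1|<=|8| out[3]=64 → r--
[3,5] |-1|<=|4| out[2]=16 → r--
[3,4] |-1|<=|3| out[1]=9 → r--
[3,3] |-1|<=|-1| out[0]=1 → r--

[1, 9, 16, 64, 81, 144, 196, 225, 289, 441]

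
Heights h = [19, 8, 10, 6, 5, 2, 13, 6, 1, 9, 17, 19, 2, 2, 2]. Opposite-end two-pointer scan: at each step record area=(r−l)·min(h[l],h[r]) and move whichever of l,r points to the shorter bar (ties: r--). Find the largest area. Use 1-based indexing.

l=1 r=15: min(19,2)*14=28 best=28 *, r--
l=1 r=14: min(19,2)*13=26 best=28, r--
l=1 r=13: min(19,2)*12=24 best=28, r--
l=1 r=12: min(19,19)*11=209 best=209 *, r--
l=1 r=11: min(19,17)*10=170 best=209, r--
l=1 r=10: min(19,9)*9=81 best=209, r--
l=1 r=9: min(19,1)*8=8 best=209, r--
l=1 r=8: min(19,6)*7=42 best=209, r--
l=1 r=7: min(19,13)*6=78 best=209, r--
l=1 r=6: min(19,2)*5=10 best=209, r--
l=1 r=5: min(19,5)*4=20 best=209, r--
l=1 r=4: min(19,6)*3=18 best=209, r--
l=1 r=3: min(19,10)*2=20 best=209, r--
l=1 r=2: min(19,8)*1=8 best=209, r--

max area = 209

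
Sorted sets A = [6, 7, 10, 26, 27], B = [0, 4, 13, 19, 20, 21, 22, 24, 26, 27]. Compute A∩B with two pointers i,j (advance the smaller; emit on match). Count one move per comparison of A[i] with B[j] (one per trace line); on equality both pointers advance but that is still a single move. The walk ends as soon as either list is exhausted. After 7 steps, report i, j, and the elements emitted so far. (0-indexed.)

i=0 j=0: 6>0, j++
i=0 j=1: 6>4, j++
i=0 j=2: 6<13, i++
i=1 j=2: 7<13, i++
i=2 j=2: 10<13, i++
i=3 j=2: 26>13, j++
i=3 j=3: 26>19, j++

i=3, j=4, emitted=[]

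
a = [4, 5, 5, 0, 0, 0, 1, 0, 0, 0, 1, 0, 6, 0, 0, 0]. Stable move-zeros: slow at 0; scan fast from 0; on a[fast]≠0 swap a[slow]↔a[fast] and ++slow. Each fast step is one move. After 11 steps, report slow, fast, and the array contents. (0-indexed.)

slow=0 fast=0: a[fast]=4≠0 swap→a[0]=4, slow++,fast++
slow=1 fast=1: a[fast]=5≠0 swap→a[1]=5, slow++,fast++
slow=2 fast=2: a[fast]=5≠0 swap→a[2]=5, slow++,fast++
slow=3 fast=3: a[fast]=0, fast++
slow=3 fast=4: a[fast]=0, fast++
slow=3 fast=5: a[fast]=0, fast++
slow=3 fast=6: a[fast]=1≠0 swap→a[3]=1, slow++,fast++
slow=4 fast=7: a[fast]=0, fast++
slow=4 fast=8: a[fast]=0, fast++
slow=4 fast=9: a[fast]=0, fast++
slow=4 fast=10: a[fast]=1≠0 swap→a[4]=1, slow++,fast++

slow=5, fast=11, a=[4, 5, 5, 1, 1, 0, 0, 0, 0, 0, 0, 0, 6, 0, 0, 0]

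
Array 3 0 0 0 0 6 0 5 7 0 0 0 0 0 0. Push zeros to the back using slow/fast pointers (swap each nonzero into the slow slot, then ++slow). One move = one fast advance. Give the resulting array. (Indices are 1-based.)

(s=1,f=1) a[fast]=3≠0 swap→a[1]=3 → slow++,fast++
(s=2,f=2) a[fast]=0 → fast++
(s=2,f=3) a[fast]=0 → fast++
(s=2,f=4) a[fast]=0 → fast++
(s=2,f=5) a[fast]=0 → fast++
(s=2,f=6) a[fast]=6≠0 swap→a[2]=6 → slow++,fast++
(s=3,f=7) a[fast]=0 → fast++
(s=3,f=8) a[fast]=5≠0 swap→a[3]=5 → slow++,fast++
(s=4,f=9) a[fast]=7≠0 swap→a[4]=7 → slow++,fast++
(s=5,f=10) a[fast]=0 → fast++
(s=5,f=11) a[fast]=0 → fast++
(s=5,f=12) a[fast]=0 → fast++
(s=5,f=13) a[fast]=0 → fast++
(s=5,f=14) a[fast]=0 → fast++
(s=5,f=15) a[fast]=0 → fast++

[3, 6, 5, 7, 0, 0, 0, 0, 0, 0, 0, 0, 0, 0, 0]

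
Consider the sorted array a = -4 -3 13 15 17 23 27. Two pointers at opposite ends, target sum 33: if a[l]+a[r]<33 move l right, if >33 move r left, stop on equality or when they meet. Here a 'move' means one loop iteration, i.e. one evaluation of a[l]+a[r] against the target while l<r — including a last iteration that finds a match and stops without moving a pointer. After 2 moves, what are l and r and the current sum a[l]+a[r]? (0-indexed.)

l=2, r=6, sum=40

[0,6] -4+27=23 <33 → l++
[1,6] -3+27=24 <33 → l++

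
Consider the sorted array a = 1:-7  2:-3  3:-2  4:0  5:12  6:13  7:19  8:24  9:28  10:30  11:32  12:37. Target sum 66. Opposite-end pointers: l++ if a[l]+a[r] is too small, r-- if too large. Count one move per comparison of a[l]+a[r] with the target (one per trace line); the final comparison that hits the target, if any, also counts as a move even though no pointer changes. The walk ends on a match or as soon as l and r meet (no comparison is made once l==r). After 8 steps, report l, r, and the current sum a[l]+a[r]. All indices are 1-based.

l=9, r=12, sum=65

[1,12] -7+37=30 <66 → l++
[2,12] -3+37=34 <66 → l++
[3,12] -2+37=35 <66 → l++
[4,12] 0+37=37 <66 → l++
[5,12] 12+37=49 <66 → l++
[6,12] 13+37=50 <66 → l++
[7,12] 19+37=56 <66 → l++
[8,12] 24+37=61 <66 → l++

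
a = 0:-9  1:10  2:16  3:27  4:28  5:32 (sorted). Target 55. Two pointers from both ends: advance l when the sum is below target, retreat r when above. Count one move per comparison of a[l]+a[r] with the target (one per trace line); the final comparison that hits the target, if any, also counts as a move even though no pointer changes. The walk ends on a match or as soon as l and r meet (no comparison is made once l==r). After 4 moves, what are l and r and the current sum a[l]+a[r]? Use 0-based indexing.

[0,5] -9+32=23 <55 → l++
[1,5] 10+32=42 <55 → l++
[2,5] 16+32=48 <55 → l++
[3,5] 27+32=59 >55 → r--

l=3, r=4, sum=55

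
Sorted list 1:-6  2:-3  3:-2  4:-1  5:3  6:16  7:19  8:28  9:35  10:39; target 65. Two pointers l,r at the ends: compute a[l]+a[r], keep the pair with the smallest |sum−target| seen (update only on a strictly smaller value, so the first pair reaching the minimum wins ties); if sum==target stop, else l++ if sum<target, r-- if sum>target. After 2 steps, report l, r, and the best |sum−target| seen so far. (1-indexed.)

[1,10] -6+39=33 d=32 * → l++
[2,10] -3+39=36 d=29 * → l++

l=3, r=10, best |Δ|=29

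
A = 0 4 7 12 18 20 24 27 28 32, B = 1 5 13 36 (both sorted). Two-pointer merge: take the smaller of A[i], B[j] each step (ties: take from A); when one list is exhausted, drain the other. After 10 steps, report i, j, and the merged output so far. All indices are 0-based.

i=7, j=3, merged so far=[0, 1, 4, 5, 7, 12, 13, 18, 20, 24]

i=0 j=0: A[i]=0<=B[j]=1 take 0, i++
i=1 j=0: A[i]=4>B[j]=1 take 1, j++
i=1 j=1: A[i]=4<=B[j]=5 take 4, i++
i=2 j=1: A[i]=7>B[j]=5 take 5, j++
i=2 j=2: A[i]=7<=B[j]=13 take 7, i++
i=3 j=2: A[i]=12<=B[j]=13 take 12, i++
i=4 j=2: A[i]=18>B[j]=13 take 13, j++
i=4 j=3: A[i]=18<=B[j]=36 take 18, i++
i=5 j=3: A[i]=20<=B[j]=36 take 20, i++
i=6 j=3: A[i]=24<=B[j]=36 take 24, i++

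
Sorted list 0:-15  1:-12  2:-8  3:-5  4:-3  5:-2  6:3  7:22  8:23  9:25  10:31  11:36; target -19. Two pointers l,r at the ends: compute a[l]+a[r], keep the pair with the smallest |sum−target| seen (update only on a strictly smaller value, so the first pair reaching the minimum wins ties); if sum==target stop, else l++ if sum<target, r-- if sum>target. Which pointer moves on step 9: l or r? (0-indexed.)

l

l=0 r=11: -15+36=21 d=40 *, r--
l=0 r=10: -15+31=16 d=35 *, r--
l=0 r=9: -15+25=10 d=29 *, r--
l=0 r=8: -15+23=8 d=27 *, r--
l=0 r=7: -15+22=7 d=26 *, r--
l=0 r=6: -15+3=-12 d=7 *, r--
l=0 r=5: -15+-2=-17 d=2 *, r--
l=0 r=4: -15+-3=-18 d=1 *, r--
l=0 r=3: -15+-5=-20 d=1, l++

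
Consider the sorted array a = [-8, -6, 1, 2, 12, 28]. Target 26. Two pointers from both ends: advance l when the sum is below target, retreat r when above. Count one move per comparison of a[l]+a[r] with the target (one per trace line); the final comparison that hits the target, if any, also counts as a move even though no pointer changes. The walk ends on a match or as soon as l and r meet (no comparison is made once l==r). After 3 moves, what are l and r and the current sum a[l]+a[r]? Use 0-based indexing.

l=2, r=4, sum=13

[0,5] -8+28=20 <26 → l++
[1,5] -6+28=22 <26 → l++
[2,5] 1+28=29 >26 → r--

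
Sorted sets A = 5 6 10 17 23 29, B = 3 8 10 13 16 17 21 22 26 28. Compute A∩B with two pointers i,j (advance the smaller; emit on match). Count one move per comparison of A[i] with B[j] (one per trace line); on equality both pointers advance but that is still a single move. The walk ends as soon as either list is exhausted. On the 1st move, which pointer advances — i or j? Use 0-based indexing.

j

i=0 j=0: 5>3, j++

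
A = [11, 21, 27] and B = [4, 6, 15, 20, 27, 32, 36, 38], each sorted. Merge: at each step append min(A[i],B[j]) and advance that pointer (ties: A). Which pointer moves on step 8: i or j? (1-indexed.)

j

i=1 j=1: A[i]=11>B[j]=4 take 4, j++
i=1 j=2: A[i]=11>B[j]=6 take 6, j++
i=1 j=3: A[i]=11<=B[j]=15 take 11, i++
i=2 j=3: A[i]=21>B[j]=15 take 15, j++
i=2 j=4: A[i]=21>B[j]=20 take 20, j++
i=2 j=5: A[i]=21<=B[j]=27 take 21, i++
i=3 j=5: A[i]=27<=B[j]=27 take 27, i++
i=4 j=5: A done, take B[j]=27, j++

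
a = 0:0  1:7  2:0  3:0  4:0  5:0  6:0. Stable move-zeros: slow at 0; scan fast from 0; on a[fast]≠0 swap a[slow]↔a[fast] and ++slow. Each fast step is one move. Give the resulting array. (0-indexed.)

(s=0,f=0) a[fast]=0 → fast++
(s=0,f=1) a[fast]=7≠0 swap→a[0]=7 → slow++,fast++
(s=1,f=2) a[fast]=0 → fast++
(s=1,f=3) a[fast]=0 → fast++
(s=1,f=4) a[fast]=0 → fast++
(s=1,f=5) a[fast]=0 → fast++
(s=1,f=6) a[fast]=0 → fast++

[7, 0, 0, 0, 0, 0, 0]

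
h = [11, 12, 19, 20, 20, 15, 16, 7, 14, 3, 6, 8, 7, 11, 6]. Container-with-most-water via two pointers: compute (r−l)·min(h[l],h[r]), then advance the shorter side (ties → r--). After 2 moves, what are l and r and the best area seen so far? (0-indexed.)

l=0, r=12, best area=143

[0,14] min(11,6)*14=84 best=84 * → r--
[0,13] min(11,11)*13=143 best=143 * → r--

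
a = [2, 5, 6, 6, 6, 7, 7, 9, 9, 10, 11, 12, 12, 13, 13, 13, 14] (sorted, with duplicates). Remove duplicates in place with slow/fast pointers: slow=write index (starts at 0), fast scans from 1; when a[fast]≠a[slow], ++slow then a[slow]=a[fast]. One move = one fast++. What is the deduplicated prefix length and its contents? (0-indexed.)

length 10; prefix = [2, 5, 6, 7, 9, 10, 11, 12, 13, 14]

slow=0 fast=1: a[fast]=5≠a[slow]=2 write a[1]=5, slow++,fast++
slow=1 fast=2: a[fast]=6≠a[slow]=5 write a[2]=6, slow++,fast++
slow=2 fast=3: a[fast]=6=a[slow] dup, fast++
slow=2 fast=4: a[fast]=6=a[slow] dup, fast++
slow=2 fast=5: a[fast]=7≠a[slow]=6 write a[3]=7, slow++,fast++
slow=3 fast=6: a[fast]=7=a[slow] dup, fast++
slow=3 fast=7: a[fast]=9≠a[slow]=7 write a[4]=9, slow++,fast++
slow=4 fast=8: a[fast]=9=a[slow] dup, fast++
slow=4 fast=9: a[fast]=10≠a[slow]=9 write a[5]=10, slow++,fast++
slow=5 fast=10: a[fast]=11≠a[slow]=10 write a[6]=11, slow++,fast++
slow=6 fast=11: a[fast]=12≠a[slow]=11 write a[7]=12, slow++,fast++
slow=7 fast=12: a[fast]=12=a[slow] dup, fast++
slow=7 fast=13: a[fast]=13≠a[slow]=12 write a[8]=13, slow++,fast++
slow=8 fast=14: a[fast]=13=a[slow] dup, fast++
slow=8 fast=15: a[fast]=13=a[slow] dup, fast++
slow=8 fast=16: a[fast]=14≠a[slow]=13 write a[9]=14, slow++,fast++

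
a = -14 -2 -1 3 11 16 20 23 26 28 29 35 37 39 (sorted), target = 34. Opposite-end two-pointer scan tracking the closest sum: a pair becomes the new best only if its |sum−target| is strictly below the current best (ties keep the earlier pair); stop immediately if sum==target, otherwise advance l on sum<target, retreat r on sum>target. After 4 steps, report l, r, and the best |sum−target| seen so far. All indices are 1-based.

l=1 r=14: -14+39=25 d=9 *, l++
l=2 r=14: -2+39=37 d=3 *, r--
l=2 r=13: -2+37=35 d=1 *, r--
l=2 r=12: -2+35=33 d=1, l++

l=3, r=12, best |Δ|=1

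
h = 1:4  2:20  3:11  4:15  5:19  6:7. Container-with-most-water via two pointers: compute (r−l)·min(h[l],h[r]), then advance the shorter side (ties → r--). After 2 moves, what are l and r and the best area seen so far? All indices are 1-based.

l=2, r=5, best area=28

l=1 r=6: min(4,7)*5=20 best=20 *, l++
l=2 r=6: min(20,7)*4=28 best=28 *, r--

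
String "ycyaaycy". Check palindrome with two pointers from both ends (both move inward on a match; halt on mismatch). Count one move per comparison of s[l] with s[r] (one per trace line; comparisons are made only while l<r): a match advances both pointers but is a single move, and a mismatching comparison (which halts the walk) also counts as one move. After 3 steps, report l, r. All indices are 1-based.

[1,8] 'y'=='y' → l++,r--
[2,7] 'c'=='c' → l++,r--
[3,6] 'y'=='y' → l++,r--

l=4, r=5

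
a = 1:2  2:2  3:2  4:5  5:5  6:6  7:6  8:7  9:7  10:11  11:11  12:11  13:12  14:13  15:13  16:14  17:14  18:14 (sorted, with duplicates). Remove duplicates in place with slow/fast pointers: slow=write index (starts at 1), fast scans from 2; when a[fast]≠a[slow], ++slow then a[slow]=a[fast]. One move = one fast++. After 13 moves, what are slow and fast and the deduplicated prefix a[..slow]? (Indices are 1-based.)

slow=7, fast=15, prefix=[2, 5, 6, 7, 11, 12, 13]

slow=1 fast=2: a[fast]=2=a[slow] dup, fast++
slow=1 fast=3: a[fast]=2=a[slow] dup, fast++
slow=1 fast=4: a[fast]=5≠a[slow]=2 write a[2]=5, slow++,fast++
slow=2 fast=5: a[fast]=5=a[slow] dup, fast++
slow=2 fast=6: a[fast]=6≠a[slow]=5 write a[3]=6, slow++,fast++
slow=3 fast=7: a[fast]=6=a[slow] dup, fast++
slow=3 fast=8: a[fast]=7≠a[slow]=6 write a[4]=7, slow++,fast++
slow=4 fast=9: a[fast]=7=a[slow] dup, fast++
slow=4 fast=10: a[fast]=11≠a[slow]=7 write a[5]=11, slow++,fast++
slow=5 fast=11: a[fast]=11=a[slow] dup, fast++
slow=5 fast=12: a[fast]=11=a[slow] dup, fast++
slow=5 fast=13: a[fast]=12≠a[slow]=11 write a[6]=12, slow++,fast++
slow=6 fast=14: a[fast]=13≠a[slow]=12 write a[7]=13, slow++,fast++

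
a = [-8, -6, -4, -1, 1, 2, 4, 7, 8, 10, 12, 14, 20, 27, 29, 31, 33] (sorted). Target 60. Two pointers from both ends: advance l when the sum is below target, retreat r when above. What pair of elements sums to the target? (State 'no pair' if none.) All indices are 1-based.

(27, 33)

l=1 r=17: -8+33=25 <60, l++
l=2 r=17: -6+33=27 <60, l++
l=3 r=17: -4+33=29 <60, l++
l=4 r=17: -1+33=32 <60, l++
l=5 r=17: 1+33=34 <60, l++
l=6 r=17: 2+33=35 <60, l++
l=7 r=17: 4+33=37 <60, l++
l=8 r=17: 7+33=40 <60, l++
l=9 r=17: 8+33=41 <60, l++
l=10 r=17: 10+33=43 <60, l++
l=11 r=17: 12+33=45 <60, l++
l=12 r=17: 14+33=47 <60, l++
l=13 r=17: 20+33=53 <60, l++
l=14 r=17: 27+33=60, found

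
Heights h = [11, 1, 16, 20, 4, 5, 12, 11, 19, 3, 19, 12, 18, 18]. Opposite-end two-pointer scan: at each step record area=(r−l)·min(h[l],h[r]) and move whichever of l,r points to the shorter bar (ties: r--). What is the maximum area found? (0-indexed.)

max area = 180

[0,13] min(11,18)*13=143 best=143 * → l++
[1,13] min(1,18)*12=12 best=143 → l++
[2,13] min(16,18)*11=176 best=176 * → l++
[3,13] min(20,18)*10=180 best=180 * → r--
[3,12] min(20,18)*9=162 best=180 → r--
[3,11] min(20,12)*8=96 best=180 → r--
[3,10] min(20,19)*7=133 best=180 → r--
[3,9] min(20,3)*6=18 best=180 → r--
[3,8] min(20,19)*5=95 best=180 → r--
[3,7] min(20,11)*4=44 best=180 → r--
[3,6] min(20,12)*3=36 best=180 → r--
[3,5] min(20,5)*2=10 best=180 → r--
[3,4] min(20,4)*1=4 best=180 → r--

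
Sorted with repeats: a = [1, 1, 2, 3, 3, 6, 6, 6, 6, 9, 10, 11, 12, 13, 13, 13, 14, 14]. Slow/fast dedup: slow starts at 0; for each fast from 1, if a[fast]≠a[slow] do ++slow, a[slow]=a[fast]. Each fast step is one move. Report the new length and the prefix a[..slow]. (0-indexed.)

(s=0,f=1) a[fast]=1=a[slow] dup → fast++
(s=0,f=2) a[fast]=2≠a[slow]=1 write a[1]=2 → slow++,fast++
(s=1,f=3) a[fast]=3≠a[slow]=2 write a[2]=3 → slow++,fast++
(s=2,f=4) a[fast]=3=a[slow] dup → fast++
(s=2,f=5) a[fast]=6≠a[slow]=3 write a[3]=6 → slow++,fast++
(s=3,f=6) a[fast]=6=a[slow] dup → fast++
(s=3,f=7) a[fast]=6=a[slow] dup → fast++
(s=3,f=8) a[fast]=6=a[slow] dup → fast++
(s=3,f=9) a[fast]=9≠a[slow]=6 write a[4]=9 → slow++,fast++
(s=4,f=10) a[fast]=10≠a[slow]=9 write a[5]=10 → slow++,fast++
(s=5,f=11) a[fast]=11≠a[slow]=10 write a[6]=11 → slow++,fast++
(s=6,f=12) a[fast]=12≠a[slow]=11 write a[7]=12 → slow++,fast++
(s=7,f=13) a[fast]=13≠a[slow]=12 write a[8]=13 → slow++,fast++
(s=8,f=14) a[fast]=13=a[slow] dup → fast++
(s=8,f=15) a[fast]=13=a[slow] dup → fast++
(s=8,f=16) a[fast]=14≠a[slow]=13 write a[9]=14 → slow++,fast++
(s=9,f=17) a[fast]=14=a[slow] dup → fast++

length 10; prefix = [1, 2, 3, 6, 9, 10, 11, 12, 13, 14]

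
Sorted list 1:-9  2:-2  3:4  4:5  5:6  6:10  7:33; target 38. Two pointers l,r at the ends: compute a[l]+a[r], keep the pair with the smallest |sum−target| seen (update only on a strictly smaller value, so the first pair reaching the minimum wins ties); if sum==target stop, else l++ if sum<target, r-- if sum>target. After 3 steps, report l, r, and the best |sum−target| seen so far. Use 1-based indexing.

l=1 r=7: -9+33=24 d=14 *, l++
l=2 r=7: -2+33=31 d=7 *, l++
l=3 r=7: 4+33=37 d=1 *, l++

l=4, r=7, best |Δ|=1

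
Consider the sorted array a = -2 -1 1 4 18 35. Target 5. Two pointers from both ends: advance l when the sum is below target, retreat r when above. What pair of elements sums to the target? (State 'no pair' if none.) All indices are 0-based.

[0,5] -2+35=33 >5 → r--
[0,4] -2+18=16 >5 → r--
[0,3] -2+4=2 <5 → l++
[1,3] -1+4=3 <5 → l++
[2,3] 1+4=5 → found

(1, 4)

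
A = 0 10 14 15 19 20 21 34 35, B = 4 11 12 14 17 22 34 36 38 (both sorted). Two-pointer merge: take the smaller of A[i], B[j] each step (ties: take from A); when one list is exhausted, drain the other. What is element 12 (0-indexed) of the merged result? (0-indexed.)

merged[12] = 22

i=0 j=0: A[i]=0<=B[j]=4 take 0, i++
i=1 j=0: A[i]=10>B[j]=4 take 4, j++
i=1 j=1: A[i]=10<=B[j]=11 take 10, i++
i=2 j=1: A[i]=14>B[j]=11 take 11, j++
i=2 j=2: A[i]=14>B[j]=12 take 12, j++
i=2 j=3: A[i]=14<=B[j]=14 take 14, i++
i=3 j=3: A[i]=15>B[j]=14 take 14, j++
i=3 j=4: A[i]=15<=B[j]=17 take 15, i++
i=4 j=4: A[i]=19>B[j]=17 take 17, j++
i=4 j=5: A[i]=19<=B[j]=22 take 19, i++
i=5 j=5: A[i]=20<=B[j]=22 take 20, i++
i=6 j=5: A[i]=21<=B[j]=22 take 21, i++
i=7 j=5: A[i]=34>B[j]=22 take 22, j++
i=7 j=6: A[i]=34<=B[j]=34 take 34, i++
i=8 j=6: A[i]=35>B[j]=34 take 34, j++
i=8 j=7: A[i]=35<=B[j]=36 take 35, i++
i=9 j=7: A done, take B[j]=36, j++
i=9 j=8: A done, take B[j]=38, j++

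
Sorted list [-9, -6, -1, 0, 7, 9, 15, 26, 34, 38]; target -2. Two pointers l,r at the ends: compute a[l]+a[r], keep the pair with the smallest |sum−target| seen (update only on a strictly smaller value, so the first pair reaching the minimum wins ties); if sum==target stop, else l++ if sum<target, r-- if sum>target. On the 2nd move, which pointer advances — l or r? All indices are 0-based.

r

l=0 r=9: -9+38=29 d=31 *, r--
l=0 r=8: -9+34=25 d=27 *, r--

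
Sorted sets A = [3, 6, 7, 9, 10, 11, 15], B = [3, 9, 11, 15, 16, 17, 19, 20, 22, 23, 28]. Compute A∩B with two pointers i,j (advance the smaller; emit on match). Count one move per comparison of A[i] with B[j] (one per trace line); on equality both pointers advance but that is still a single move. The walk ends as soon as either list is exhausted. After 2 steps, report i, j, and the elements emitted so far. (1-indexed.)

[i=1,j=1] 3==3 emit → i++,j++
[i=2,j=2] 6<9 → i++

i=3, j=2, emitted=[3]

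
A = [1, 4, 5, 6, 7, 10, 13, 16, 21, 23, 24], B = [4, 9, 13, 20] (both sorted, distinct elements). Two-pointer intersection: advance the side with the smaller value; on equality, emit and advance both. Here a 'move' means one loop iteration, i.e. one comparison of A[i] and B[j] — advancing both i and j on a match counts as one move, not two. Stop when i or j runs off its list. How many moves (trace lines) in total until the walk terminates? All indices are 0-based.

10 moves

i=0 j=0: 1<4, i++
i=1 j=0: 4==4 emit, i++,j++
i=2 j=1: 5<9, i++
i=3 j=1: 6<9, i++
i=4 j=1: 7<9, i++
i=5 j=1: 10>9, j++
i=5 j=2: 10<13, i++
i=6 j=2: 13==13 emit, i++,j++
i=7 j=3: 16<20, i++
i=8 j=3: 21>20, j++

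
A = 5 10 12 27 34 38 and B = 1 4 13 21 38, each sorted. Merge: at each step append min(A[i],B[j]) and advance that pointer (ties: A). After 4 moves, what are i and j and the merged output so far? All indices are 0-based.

i=0 j=0: A[i]=5>B[j]=1 take 1, j++
i=0 j=1: A[i]=5>B[j]=4 take 4, j++
i=0 j=2: A[i]=5<=B[j]=13 take 5, i++
i=1 j=2: A[i]=10<=B[j]=13 take 10, i++

i=2, j=2, merged so far=[1, 4, 5, 10]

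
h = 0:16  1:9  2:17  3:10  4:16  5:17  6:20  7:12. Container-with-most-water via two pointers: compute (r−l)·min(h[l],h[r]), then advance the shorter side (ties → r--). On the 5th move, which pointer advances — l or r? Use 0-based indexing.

l

[0,7] min(16,12)*7=84 best=84 * → r--
[0,6] min(16,20)*6=96 best=96 * → l++
[1,6] min(9,20)*5=45 best=96 → l++
[2,6] min(17,20)*4=68 best=96 → l++
[3,6] min(10,20)*3=30 best=96 → l++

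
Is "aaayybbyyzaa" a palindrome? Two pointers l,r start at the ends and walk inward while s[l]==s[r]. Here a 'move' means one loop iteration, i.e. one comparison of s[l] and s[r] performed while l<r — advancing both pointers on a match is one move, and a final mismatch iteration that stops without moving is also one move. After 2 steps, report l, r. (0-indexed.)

[0,11] 'a'=='a' → l++,r--
[1,10] 'a'=='a' → l++,r--

l=2, r=9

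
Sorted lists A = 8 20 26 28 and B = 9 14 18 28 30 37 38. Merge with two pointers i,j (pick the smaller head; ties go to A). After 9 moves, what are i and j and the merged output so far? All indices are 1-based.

i=5, j=6, merged so far=[8, 9, 14, 18, 20, 26, 28, 28, 30]

[i=1,j=1] A[i]=8<=B[j]=9 take 8 → i++
[i=2,j=1] A[i]=20>B[j]=9 take 9 → j++
[i=2,j=2] A[i]=20>B[j]=14 take 14 → j++
[i=2,j=3] A[i]=20>B[j]=18 take 18 → j++
[i=2,j=4] A[i]=20<=B[j]=28 take 20 → i++
[i=3,j=4] A[i]=26<=B[j]=28 take 26 → i++
[i=4,j=4] A[i]=28<=B[j]=28 take 28 → i++
[i=5,j=4] A done, take B[j]=28 → j++
[i=5,j=5] A done, take B[j]=30 → j++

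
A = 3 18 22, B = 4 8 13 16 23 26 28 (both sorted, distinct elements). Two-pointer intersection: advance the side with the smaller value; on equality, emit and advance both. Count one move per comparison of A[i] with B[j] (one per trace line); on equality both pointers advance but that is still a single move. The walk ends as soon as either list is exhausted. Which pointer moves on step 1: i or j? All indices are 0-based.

[i=0,j=0] 3<4 → i++

i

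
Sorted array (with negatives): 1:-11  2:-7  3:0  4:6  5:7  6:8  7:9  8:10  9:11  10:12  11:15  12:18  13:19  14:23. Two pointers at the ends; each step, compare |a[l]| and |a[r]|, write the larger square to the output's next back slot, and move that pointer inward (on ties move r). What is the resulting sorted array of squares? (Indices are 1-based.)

[0, 36, 49, 49, 64, 81, 100, 121, 121, 144, 225, 324, 361, 529]

[1,14] |-11|<=|23| out[14]=529 → r--
[1,13] |-11|<=|19| out[13]=361 → r--
[1,12] |-11|<=|18| out[12]=324 → r--
[1,11] |-11|<=|15| out[11]=225 → r--
[1,10] |-11|<=|12| out[10]=144 → r--
[1,9] |-11|<=|11| out[9]=121 → r--
[1,8] |-11|>|10| out[8]=121 → l++
[2,8] |-7|<=|10| out[7]=100 → r--
[2,7] |-7|<=|9| out[6]=81 → r--
[2,6] |-7|<=|8| out[5]=64 → r--
[2,5] |-7|<=|7| out[4]=49 → r--
[2,4] |-7|>|6| out[3]=49 → l++
[3,4] |0|<=|6| out[2]=36 → r--
[3,3] |0|<=|0| out[1]=0 → r--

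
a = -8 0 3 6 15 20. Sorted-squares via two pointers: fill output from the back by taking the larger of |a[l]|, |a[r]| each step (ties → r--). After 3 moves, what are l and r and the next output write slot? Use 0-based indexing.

[0,5] |-8|<=|20| out[5]=400 → r--
[0,4] |-8|<=|15| out[4]=225 → r--
[0,3] |-8|>|6| out[3]=64 → l++

l=1, r=3, next write slot=2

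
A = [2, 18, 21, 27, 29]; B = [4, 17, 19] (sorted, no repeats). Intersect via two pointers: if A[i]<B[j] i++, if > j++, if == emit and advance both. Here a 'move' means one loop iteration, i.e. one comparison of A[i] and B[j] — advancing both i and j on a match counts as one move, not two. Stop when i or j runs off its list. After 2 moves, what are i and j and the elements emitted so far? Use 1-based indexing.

i=1 j=1: 2<4, i++
i=2 j=1: 18>4, j++

i=2, j=2, emitted=[]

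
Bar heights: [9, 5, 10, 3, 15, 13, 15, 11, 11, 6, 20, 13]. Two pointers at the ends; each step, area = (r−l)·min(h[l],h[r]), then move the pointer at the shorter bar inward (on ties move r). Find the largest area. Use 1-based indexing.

[1,12] min(9,13)*11=99 best=99 * → l++
[2,12] min(5,13)*10=50 best=99 → l++
[3,12] min(10,13)*9=90 best=99 → l++
[4,12] min(3,13)*8=24 best=99 → l++
[5,12] min(15,13)*7=91 best=99 → r--
[5,11] min(15,20)*6=90 best=99 → l++
[6,11] min(13,20)*5=65 best=99 → l++
[7,11] min(15,20)*4=60 best=99 → l++
[8,11] min(11,20)*3=33 best=99 → l++
[9,11] min(11,20)*2=22 best=99 → l++
[10,11] min(6,20)*1=6 best=99 → l++

max area = 99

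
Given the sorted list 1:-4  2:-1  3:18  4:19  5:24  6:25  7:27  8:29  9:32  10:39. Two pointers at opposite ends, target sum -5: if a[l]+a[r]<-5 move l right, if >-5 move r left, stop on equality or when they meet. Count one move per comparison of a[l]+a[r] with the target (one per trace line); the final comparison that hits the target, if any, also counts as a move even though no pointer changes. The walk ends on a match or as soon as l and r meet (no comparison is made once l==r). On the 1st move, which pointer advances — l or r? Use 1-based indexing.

r

[1,10] -4+39=35 >-5 → r--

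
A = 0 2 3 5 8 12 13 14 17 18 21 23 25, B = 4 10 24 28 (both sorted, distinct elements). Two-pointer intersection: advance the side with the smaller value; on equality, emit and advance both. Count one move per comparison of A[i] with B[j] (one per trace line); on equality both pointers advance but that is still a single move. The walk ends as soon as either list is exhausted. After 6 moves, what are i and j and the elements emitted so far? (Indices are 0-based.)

i=5, j=1, emitted=[]

[i=0,j=0] 0<4 → i++
[i=1,j=0] 2<4 → i++
[i=2,j=0] 3<4 → i++
[i=3,j=0] 5>4 → j++
[i=3,j=1] 5<10 → i++
[i=4,j=1] 8<10 → i++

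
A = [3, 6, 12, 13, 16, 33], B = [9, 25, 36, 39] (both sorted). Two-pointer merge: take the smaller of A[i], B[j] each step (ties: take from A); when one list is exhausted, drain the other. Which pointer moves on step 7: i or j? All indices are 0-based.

j

[i=0,j=0] A[i]=3<=B[j]=9 take 3 → i++
[i=1,j=0] A[i]=6<=B[j]=9 take 6 → i++
[i=2,j=0] A[i]=12>B[j]=9 take 9 → j++
[i=2,j=1] A[i]=12<=B[j]=25 take 12 → i++
[i=3,j=1] A[i]=13<=B[j]=25 take 13 → i++
[i=4,j=1] A[i]=16<=B[j]=25 take 16 → i++
[i=5,j=1] A[i]=33>B[j]=25 take 25 → j++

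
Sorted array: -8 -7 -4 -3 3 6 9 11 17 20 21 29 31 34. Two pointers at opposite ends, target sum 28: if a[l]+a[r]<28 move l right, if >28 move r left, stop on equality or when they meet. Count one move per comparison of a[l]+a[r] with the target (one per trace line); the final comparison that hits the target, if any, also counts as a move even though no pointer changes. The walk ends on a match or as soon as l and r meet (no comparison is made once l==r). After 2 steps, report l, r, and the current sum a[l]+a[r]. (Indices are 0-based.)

l=2, r=13, sum=30

l=0 r=13: -8+34=26 <28, l++
l=1 r=13: -7+34=27 <28, l++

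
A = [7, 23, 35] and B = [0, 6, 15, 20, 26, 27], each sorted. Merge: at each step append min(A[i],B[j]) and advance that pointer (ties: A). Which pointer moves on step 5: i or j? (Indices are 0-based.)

j

[i=0,j=0] A[i]=7>B[j]=0 take 0 → j++
[i=0,j=1] A[i]=7>B[j]=6 take 6 → j++
[i=0,j=2] A[i]=7<=B[j]=15 take 7 → i++
[i=1,j=2] A[i]=23>B[j]=15 take 15 → j++
[i=1,j=3] A[i]=23>B[j]=20 take 20 → j++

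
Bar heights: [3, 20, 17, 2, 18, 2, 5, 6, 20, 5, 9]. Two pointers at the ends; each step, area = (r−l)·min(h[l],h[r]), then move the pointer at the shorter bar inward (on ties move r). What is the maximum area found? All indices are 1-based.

[1,11] min(3,9)*10=30 best=30 * → l++
[2,11] min(20,9)*9=81 best=81 * → r--
[2,10] min(20,5)*8=40 best=81 → r--
[2,9] min(20,20)*7=140 best=140 * → r--
[2,8] min(20,6)*6=36 best=140 → r--
[2,7] min(20,5)*5=25 best=140 → r--
[2,6] min(20,2)*4=8 best=140 → r--
[2,5] min(20,18)*3=54 best=140 → r--
[2,4] min(20,2)*2=4 best=140 → r--
[2,3] min(20,17)*1=17 best=140 → r--

max area = 140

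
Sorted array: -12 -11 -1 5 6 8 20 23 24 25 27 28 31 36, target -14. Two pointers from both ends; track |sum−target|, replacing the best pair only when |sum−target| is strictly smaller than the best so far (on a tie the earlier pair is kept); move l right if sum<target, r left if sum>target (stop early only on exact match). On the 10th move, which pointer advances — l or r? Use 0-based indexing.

r

[0,13] -12+36=24 d=38 * → r--
[0,12] -12+31=19 d=33 * → r--
[0,11] -12+28=16 d=30 * → r--
[0,10] -12+27=15 d=29 * → r--
[0,9] -12+25=13 d=27 * → r--
[0,8] -12+24=12 d=26 * → r--
[0,7] -12+23=11 d=25 * → r--
[0,6] -12+20=8 d=22 * → r--
[0,5] -12+8=-4 d=10 * → r--
[0,4] -12+6=-6 d=8 * → r--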